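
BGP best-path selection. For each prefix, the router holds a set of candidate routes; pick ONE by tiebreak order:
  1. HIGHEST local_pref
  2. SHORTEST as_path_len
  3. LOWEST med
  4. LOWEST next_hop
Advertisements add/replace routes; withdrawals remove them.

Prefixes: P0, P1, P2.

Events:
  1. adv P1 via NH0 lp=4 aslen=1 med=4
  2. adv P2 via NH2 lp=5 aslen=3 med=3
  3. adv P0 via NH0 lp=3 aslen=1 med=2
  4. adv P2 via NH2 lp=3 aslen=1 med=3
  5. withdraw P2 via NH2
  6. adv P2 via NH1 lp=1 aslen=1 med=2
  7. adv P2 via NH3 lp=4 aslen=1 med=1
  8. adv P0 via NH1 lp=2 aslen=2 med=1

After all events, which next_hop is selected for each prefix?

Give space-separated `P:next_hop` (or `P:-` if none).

Op 1: best P0=- P1=NH0 P2=-
Op 2: best P0=- P1=NH0 P2=NH2
Op 3: best P0=NH0 P1=NH0 P2=NH2
Op 4: best P0=NH0 P1=NH0 P2=NH2
Op 5: best P0=NH0 P1=NH0 P2=-
Op 6: best P0=NH0 P1=NH0 P2=NH1
Op 7: best P0=NH0 P1=NH0 P2=NH3
Op 8: best P0=NH0 P1=NH0 P2=NH3

Answer: P0:NH0 P1:NH0 P2:NH3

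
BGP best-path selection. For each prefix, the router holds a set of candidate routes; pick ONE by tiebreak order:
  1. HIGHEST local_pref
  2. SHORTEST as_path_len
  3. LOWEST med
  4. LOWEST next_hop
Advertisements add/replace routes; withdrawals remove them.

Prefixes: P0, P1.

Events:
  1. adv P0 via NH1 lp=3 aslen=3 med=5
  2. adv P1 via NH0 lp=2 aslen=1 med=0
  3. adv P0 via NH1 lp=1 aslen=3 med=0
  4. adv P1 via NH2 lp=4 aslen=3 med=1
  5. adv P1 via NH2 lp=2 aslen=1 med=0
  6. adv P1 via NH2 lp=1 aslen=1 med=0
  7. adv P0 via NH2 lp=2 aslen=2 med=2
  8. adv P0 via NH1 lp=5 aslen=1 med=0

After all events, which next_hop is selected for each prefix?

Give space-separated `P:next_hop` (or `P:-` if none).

Answer: P0:NH1 P1:NH0

Derivation:
Op 1: best P0=NH1 P1=-
Op 2: best P0=NH1 P1=NH0
Op 3: best P0=NH1 P1=NH0
Op 4: best P0=NH1 P1=NH2
Op 5: best P0=NH1 P1=NH0
Op 6: best P0=NH1 P1=NH0
Op 7: best P0=NH2 P1=NH0
Op 8: best P0=NH1 P1=NH0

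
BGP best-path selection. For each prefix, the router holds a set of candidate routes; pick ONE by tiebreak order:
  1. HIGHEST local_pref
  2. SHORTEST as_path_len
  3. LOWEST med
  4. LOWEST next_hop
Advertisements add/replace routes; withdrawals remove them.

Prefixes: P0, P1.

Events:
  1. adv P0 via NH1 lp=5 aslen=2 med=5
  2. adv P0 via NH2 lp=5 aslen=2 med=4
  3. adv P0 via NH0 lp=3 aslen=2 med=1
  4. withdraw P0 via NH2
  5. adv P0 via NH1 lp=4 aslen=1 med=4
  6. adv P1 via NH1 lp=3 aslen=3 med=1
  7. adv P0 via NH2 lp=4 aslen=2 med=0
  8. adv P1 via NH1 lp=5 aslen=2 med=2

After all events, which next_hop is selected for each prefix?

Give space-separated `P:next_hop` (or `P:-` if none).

Op 1: best P0=NH1 P1=-
Op 2: best P0=NH2 P1=-
Op 3: best P0=NH2 P1=-
Op 4: best P0=NH1 P1=-
Op 5: best P0=NH1 P1=-
Op 6: best P0=NH1 P1=NH1
Op 7: best P0=NH1 P1=NH1
Op 8: best P0=NH1 P1=NH1

Answer: P0:NH1 P1:NH1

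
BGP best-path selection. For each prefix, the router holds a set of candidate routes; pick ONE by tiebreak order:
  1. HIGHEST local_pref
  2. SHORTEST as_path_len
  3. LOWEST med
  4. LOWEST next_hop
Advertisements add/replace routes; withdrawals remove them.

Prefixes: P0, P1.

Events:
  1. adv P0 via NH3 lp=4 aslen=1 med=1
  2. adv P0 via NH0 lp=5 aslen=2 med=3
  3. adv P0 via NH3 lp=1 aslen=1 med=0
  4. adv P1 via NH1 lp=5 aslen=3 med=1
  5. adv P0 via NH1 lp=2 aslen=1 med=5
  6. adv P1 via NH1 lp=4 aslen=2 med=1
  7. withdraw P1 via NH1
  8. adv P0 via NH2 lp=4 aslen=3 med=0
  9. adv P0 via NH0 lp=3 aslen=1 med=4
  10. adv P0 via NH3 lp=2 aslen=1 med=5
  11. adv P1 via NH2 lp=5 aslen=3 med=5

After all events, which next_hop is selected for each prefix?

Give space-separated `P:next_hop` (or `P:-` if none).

Op 1: best P0=NH3 P1=-
Op 2: best P0=NH0 P1=-
Op 3: best P0=NH0 P1=-
Op 4: best P0=NH0 P1=NH1
Op 5: best P0=NH0 P1=NH1
Op 6: best P0=NH0 P1=NH1
Op 7: best P0=NH0 P1=-
Op 8: best P0=NH0 P1=-
Op 9: best P0=NH2 P1=-
Op 10: best P0=NH2 P1=-
Op 11: best P0=NH2 P1=NH2

Answer: P0:NH2 P1:NH2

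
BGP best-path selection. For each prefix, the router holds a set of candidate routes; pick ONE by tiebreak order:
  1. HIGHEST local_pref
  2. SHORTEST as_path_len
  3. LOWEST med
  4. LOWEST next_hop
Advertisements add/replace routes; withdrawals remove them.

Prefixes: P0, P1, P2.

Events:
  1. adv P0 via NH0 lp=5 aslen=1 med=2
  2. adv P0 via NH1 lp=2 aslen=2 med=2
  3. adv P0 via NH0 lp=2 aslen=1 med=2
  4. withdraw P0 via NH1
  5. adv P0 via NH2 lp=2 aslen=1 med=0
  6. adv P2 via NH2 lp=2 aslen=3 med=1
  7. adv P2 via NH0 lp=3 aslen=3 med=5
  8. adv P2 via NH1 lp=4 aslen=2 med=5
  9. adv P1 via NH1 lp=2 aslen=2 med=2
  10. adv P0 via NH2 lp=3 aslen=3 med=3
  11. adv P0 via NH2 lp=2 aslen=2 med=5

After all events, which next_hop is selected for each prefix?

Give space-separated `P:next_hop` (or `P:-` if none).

Op 1: best P0=NH0 P1=- P2=-
Op 2: best P0=NH0 P1=- P2=-
Op 3: best P0=NH0 P1=- P2=-
Op 4: best P0=NH0 P1=- P2=-
Op 5: best P0=NH2 P1=- P2=-
Op 6: best P0=NH2 P1=- P2=NH2
Op 7: best P0=NH2 P1=- P2=NH0
Op 8: best P0=NH2 P1=- P2=NH1
Op 9: best P0=NH2 P1=NH1 P2=NH1
Op 10: best P0=NH2 P1=NH1 P2=NH1
Op 11: best P0=NH0 P1=NH1 P2=NH1

Answer: P0:NH0 P1:NH1 P2:NH1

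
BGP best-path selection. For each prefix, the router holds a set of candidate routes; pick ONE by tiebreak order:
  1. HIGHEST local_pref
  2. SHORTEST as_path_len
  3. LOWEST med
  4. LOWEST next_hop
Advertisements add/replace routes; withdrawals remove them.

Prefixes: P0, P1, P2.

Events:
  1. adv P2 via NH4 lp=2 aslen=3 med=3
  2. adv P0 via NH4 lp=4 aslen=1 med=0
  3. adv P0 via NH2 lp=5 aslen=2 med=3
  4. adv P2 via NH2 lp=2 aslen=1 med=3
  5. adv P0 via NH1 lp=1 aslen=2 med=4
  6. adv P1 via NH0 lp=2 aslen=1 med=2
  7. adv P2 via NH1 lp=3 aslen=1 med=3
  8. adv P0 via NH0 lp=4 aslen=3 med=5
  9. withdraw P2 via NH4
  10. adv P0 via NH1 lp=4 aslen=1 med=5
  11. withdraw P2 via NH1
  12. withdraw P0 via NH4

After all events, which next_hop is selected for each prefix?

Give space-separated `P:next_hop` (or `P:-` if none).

Answer: P0:NH2 P1:NH0 P2:NH2

Derivation:
Op 1: best P0=- P1=- P2=NH4
Op 2: best P0=NH4 P1=- P2=NH4
Op 3: best P0=NH2 P1=- P2=NH4
Op 4: best P0=NH2 P1=- P2=NH2
Op 5: best P0=NH2 P1=- P2=NH2
Op 6: best P0=NH2 P1=NH0 P2=NH2
Op 7: best P0=NH2 P1=NH0 P2=NH1
Op 8: best P0=NH2 P1=NH0 P2=NH1
Op 9: best P0=NH2 P1=NH0 P2=NH1
Op 10: best P0=NH2 P1=NH0 P2=NH1
Op 11: best P0=NH2 P1=NH0 P2=NH2
Op 12: best P0=NH2 P1=NH0 P2=NH2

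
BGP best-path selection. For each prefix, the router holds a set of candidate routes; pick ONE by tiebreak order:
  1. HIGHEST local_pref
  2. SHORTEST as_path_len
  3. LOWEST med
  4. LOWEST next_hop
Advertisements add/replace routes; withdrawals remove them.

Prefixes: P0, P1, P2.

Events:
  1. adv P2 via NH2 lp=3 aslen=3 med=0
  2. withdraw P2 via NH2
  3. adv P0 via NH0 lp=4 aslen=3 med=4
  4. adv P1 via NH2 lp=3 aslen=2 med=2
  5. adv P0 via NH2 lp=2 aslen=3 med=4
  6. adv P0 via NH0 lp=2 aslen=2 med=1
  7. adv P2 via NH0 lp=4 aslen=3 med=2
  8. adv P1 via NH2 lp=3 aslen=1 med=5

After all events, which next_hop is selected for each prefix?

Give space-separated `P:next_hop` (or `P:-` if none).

Answer: P0:NH0 P1:NH2 P2:NH0

Derivation:
Op 1: best P0=- P1=- P2=NH2
Op 2: best P0=- P1=- P2=-
Op 3: best P0=NH0 P1=- P2=-
Op 4: best P0=NH0 P1=NH2 P2=-
Op 5: best P0=NH0 P1=NH2 P2=-
Op 6: best P0=NH0 P1=NH2 P2=-
Op 7: best P0=NH0 P1=NH2 P2=NH0
Op 8: best P0=NH0 P1=NH2 P2=NH0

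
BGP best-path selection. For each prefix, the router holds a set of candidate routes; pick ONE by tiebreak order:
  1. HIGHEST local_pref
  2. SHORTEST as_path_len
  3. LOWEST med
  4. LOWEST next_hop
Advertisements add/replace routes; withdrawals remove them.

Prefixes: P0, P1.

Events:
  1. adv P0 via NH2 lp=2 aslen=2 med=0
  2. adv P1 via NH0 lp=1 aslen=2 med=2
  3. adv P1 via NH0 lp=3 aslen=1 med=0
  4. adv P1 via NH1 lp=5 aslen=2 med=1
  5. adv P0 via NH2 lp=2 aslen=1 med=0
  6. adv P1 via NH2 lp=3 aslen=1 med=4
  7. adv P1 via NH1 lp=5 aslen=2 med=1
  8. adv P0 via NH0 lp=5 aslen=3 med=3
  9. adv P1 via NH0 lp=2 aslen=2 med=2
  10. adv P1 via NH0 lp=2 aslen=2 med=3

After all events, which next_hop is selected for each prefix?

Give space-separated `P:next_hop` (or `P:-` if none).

Answer: P0:NH0 P1:NH1

Derivation:
Op 1: best P0=NH2 P1=-
Op 2: best P0=NH2 P1=NH0
Op 3: best P0=NH2 P1=NH0
Op 4: best P0=NH2 P1=NH1
Op 5: best P0=NH2 P1=NH1
Op 6: best P0=NH2 P1=NH1
Op 7: best P0=NH2 P1=NH1
Op 8: best P0=NH0 P1=NH1
Op 9: best P0=NH0 P1=NH1
Op 10: best P0=NH0 P1=NH1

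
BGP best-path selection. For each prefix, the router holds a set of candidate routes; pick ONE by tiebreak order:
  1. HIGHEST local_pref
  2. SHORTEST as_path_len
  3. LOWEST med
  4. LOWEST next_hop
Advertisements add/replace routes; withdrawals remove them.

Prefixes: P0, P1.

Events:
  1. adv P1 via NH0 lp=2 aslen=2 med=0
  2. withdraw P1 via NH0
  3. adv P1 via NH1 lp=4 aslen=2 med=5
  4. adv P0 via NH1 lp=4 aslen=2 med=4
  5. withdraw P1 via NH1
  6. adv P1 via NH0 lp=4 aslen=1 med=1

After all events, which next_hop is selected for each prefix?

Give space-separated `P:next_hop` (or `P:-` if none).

Op 1: best P0=- P1=NH0
Op 2: best P0=- P1=-
Op 3: best P0=- P1=NH1
Op 4: best P0=NH1 P1=NH1
Op 5: best P0=NH1 P1=-
Op 6: best P0=NH1 P1=NH0

Answer: P0:NH1 P1:NH0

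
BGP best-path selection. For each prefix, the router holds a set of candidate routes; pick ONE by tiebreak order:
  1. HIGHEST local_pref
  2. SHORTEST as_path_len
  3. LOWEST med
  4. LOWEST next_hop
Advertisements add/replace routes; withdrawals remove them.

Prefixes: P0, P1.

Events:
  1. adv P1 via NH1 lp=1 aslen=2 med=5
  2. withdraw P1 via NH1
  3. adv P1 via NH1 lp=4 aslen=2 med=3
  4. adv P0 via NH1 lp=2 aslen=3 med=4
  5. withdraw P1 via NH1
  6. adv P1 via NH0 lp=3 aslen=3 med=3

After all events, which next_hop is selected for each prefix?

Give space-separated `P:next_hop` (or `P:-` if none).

Op 1: best P0=- P1=NH1
Op 2: best P0=- P1=-
Op 3: best P0=- P1=NH1
Op 4: best P0=NH1 P1=NH1
Op 5: best P0=NH1 P1=-
Op 6: best P0=NH1 P1=NH0

Answer: P0:NH1 P1:NH0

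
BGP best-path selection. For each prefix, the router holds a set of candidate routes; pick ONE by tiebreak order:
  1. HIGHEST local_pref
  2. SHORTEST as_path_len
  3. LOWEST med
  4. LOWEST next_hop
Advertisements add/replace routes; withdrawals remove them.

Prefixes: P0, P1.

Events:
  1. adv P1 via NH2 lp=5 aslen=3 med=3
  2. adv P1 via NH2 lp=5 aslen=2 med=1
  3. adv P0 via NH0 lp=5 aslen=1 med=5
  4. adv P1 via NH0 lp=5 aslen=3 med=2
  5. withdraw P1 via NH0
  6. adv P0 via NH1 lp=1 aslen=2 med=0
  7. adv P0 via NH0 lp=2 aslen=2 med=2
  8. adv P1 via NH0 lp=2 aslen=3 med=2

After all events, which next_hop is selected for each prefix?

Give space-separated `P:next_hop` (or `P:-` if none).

Op 1: best P0=- P1=NH2
Op 2: best P0=- P1=NH2
Op 3: best P0=NH0 P1=NH2
Op 4: best P0=NH0 P1=NH2
Op 5: best P0=NH0 P1=NH2
Op 6: best P0=NH0 P1=NH2
Op 7: best P0=NH0 P1=NH2
Op 8: best P0=NH0 P1=NH2

Answer: P0:NH0 P1:NH2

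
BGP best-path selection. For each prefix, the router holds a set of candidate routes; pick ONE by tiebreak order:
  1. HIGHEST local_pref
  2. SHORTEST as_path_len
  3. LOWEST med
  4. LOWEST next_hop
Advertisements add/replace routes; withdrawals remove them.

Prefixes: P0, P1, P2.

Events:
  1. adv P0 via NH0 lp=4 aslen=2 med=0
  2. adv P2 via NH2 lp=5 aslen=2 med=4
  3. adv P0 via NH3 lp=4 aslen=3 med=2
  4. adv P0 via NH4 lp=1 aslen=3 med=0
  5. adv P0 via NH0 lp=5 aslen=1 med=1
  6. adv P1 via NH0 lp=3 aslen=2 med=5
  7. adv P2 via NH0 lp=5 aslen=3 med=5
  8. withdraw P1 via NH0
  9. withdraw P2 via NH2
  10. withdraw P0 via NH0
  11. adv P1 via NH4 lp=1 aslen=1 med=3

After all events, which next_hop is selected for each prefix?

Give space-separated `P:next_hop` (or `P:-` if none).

Answer: P0:NH3 P1:NH4 P2:NH0

Derivation:
Op 1: best P0=NH0 P1=- P2=-
Op 2: best P0=NH0 P1=- P2=NH2
Op 3: best P0=NH0 P1=- P2=NH2
Op 4: best P0=NH0 P1=- P2=NH2
Op 5: best P0=NH0 P1=- P2=NH2
Op 6: best P0=NH0 P1=NH0 P2=NH2
Op 7: best P0=NH0 P1=NH0 P2=NH2
Op 8: best P0=NH0 P1=- P2=NH2
Op 9: best P0=NH0 P1=- P2=NH0
Op 10: best P0=NH3 P1=- P2=NH0
Op 11: best P0=NH3 P1=NH4 P2=NH0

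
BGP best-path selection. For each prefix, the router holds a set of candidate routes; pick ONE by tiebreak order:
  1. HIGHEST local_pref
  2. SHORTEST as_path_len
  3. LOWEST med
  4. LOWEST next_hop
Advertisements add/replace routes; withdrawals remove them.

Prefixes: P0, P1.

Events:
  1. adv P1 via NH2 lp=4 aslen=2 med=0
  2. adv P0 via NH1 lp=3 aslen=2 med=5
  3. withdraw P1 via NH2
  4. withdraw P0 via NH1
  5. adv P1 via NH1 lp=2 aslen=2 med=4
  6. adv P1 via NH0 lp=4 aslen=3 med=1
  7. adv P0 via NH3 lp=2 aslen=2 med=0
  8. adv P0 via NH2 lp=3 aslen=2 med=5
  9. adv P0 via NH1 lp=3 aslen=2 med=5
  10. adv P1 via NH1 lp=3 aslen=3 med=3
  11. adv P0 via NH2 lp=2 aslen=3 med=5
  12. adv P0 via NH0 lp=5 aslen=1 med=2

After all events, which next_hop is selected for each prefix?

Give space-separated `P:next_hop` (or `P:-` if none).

Op 1: best P0=- P1=NH2
Op 2: best P0=NH1 P1=NH2
Op 3: best P0=NH1 P1=-
Op 4: best P0=- P1=-
Op 5: best P0=- P1=NH1
Op 6: best P0=- P1=NH0
Op 7: best P0=NH3 P1=NH0
Op 8: best P0=NH2 P1=NH0
Op 9: best P0=NH1 P1=NH0
Op 10: best P0=NH1 P1=NH0
Op 11: best P0=NH1 P1=NH0
Op 12: best P0=NH0 P1=NH0

Answer: P0:NH0 P1:NH0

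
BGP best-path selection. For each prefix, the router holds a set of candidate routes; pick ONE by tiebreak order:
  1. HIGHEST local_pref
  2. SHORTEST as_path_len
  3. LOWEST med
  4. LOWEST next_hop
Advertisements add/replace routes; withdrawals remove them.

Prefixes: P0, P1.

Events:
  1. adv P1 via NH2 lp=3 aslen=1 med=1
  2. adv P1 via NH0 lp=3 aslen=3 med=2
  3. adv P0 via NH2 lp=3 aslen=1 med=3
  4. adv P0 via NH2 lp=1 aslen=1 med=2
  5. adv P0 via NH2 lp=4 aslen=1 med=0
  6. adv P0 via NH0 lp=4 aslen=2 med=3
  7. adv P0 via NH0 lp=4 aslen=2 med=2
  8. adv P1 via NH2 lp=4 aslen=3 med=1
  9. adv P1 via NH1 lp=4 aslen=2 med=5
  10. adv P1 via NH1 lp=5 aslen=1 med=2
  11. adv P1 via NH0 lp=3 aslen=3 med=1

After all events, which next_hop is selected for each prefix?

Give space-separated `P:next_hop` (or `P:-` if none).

Answer: P0:NH2 P1:NH1

Derivation:
Op 1: best P0=- P1=NH2
Op 2: best P0=- P1=NH2
Op 3: best P0=NH2 P1=NH2
Op 4: best P0=NH2 P1=NH2
Op 5: best P0=NH2 P1=NH2
Op 6: best P0=NH2 P1=NH2
Op 7: best P0=NH2 P1=NH2
Op 8: best P0=NH2 P1=NH2
Op 9: best P0=NH2 P1=NH1
Op 10: best P0=NH2 P1=NH1
Op 11: best P0=NH2 P1=NH1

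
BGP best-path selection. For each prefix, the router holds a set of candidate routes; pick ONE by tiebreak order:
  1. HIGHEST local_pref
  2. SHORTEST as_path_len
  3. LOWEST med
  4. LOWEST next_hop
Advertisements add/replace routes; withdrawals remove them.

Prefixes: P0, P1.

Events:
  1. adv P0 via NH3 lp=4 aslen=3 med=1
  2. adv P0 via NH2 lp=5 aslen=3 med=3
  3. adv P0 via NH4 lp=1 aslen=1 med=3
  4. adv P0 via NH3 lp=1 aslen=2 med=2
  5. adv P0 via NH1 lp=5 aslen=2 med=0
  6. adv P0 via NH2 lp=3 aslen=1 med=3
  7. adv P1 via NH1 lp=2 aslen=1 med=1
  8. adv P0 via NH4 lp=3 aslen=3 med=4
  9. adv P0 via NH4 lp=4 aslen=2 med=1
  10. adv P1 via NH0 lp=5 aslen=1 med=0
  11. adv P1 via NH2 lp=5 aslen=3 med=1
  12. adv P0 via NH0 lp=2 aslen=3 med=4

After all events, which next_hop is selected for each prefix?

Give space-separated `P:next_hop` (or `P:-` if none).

Answer: P0:NH1 P1:NH0

Derivation:
Op 1: best P0=NH3 P1=-
Op 2: best P0=NH2 P1=-
Op 3: best P0=NH2 P1=-
Op 4: best P0=NH2 P1=-
Op 5: best P0=NH1 P1=-
Op 6: best P0=NH1 P1=-
Op 7: best P0=NH1 P1=NH1
Op 8: best P0=NH1 P1=NH1
Op 9: best P0=NH1 P1=NH1
Op 10: best P0=NH1 P1=NH0
Op 11: best P0=NH1 P1=NH0
Op 12: best P0=NH1 P1=NH0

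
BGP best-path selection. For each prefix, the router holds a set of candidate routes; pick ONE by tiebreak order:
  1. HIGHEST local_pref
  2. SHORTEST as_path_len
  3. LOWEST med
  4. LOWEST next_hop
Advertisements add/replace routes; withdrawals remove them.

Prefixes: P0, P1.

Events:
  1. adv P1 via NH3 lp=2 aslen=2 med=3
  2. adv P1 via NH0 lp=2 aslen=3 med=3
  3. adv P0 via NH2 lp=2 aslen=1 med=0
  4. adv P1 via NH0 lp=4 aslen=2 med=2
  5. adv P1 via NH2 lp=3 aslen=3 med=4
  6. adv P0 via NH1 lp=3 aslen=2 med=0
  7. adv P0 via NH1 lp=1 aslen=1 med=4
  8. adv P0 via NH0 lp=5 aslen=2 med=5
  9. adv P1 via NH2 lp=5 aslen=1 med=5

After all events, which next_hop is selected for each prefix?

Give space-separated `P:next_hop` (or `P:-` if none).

Answer: P0:NH0 P1:NH2

Derivation:
Op 1: best P0=- P1=NH3
Op 2: best P0=- P1=NH3
Op 3: best P0=NH2 P1=NH3
Op 4: best P0=NH2 P1=NH0
Op 5: best P0=NH2 P1=NH0
Op 6: best P0=NH1 P1=NH0
Op 7: best P0=NH2 P1=NH0
Op 8: best P0=NH0 P1=NH0
Op 9: best P0=NH0 P1=NH2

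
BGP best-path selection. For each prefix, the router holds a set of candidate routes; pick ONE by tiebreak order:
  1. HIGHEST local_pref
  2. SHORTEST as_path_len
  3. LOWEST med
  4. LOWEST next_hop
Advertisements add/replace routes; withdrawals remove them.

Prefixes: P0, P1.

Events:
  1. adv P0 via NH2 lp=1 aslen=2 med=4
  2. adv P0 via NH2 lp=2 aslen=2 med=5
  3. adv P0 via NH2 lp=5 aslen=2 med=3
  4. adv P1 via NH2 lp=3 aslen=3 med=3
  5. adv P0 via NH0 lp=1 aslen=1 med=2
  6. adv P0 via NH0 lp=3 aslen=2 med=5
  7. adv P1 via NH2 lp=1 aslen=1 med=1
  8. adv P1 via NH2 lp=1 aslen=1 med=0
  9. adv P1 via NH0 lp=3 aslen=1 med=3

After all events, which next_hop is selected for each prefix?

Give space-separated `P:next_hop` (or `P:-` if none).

Answer: P0:NH2 P1:NH0

Derivation:
Op 1: best P0=NH2 P1=-
Op 2: best P0=NH2 P1=-
Op 3: best P0=NH2 P1=-
Op 4: best P0=NH2 P1=NH2
Op 5: best P0=NH2 P1=NH2
Op 6: best P0=NH2 P1=NH2
Op 7: best P0=NH2 P1=NH2
Op 8: best P0=NH2 P1=NH2
Op 9: best P0=NH2 P1=NH0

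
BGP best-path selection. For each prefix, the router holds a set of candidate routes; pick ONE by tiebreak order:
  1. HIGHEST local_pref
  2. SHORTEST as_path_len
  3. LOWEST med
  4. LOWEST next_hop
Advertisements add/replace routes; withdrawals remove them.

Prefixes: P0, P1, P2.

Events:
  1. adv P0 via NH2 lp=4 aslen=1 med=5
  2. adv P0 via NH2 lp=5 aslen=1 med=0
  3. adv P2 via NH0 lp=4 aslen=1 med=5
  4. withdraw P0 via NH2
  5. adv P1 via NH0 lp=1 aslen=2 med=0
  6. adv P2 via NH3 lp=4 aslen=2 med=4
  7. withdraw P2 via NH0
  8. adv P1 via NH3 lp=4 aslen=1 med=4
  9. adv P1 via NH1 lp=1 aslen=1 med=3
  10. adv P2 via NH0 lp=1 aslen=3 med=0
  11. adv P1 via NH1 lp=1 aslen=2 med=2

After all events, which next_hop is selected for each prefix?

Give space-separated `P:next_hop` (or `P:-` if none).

Answer: P0:- P1:NH3 P2:NH3

Derivation:
Op 1: best P0=NH2 P1=- P2=-
Op 2: best P0=NH2 P1=- P2=-
Op 3: best P0=NH2 P1=- P2=NH0
Op 4: best P0=- P1=- P2=NH0
Op 5: best P0=- P1=NH0 P2=NH0
Op 6: best P0=- P1=NH0 P2=NH0
Op 7: best P0=- P1=NH0 P2=NH3
Op 8: best P0=- P1=NH3 P2=NH3
Op 9: best P0=- P1=NH3 P2=NH3
Op 10: best P0=- P1=NH3 P2=NH3
Op 11: best P0=- P1=NH3 P2=NH3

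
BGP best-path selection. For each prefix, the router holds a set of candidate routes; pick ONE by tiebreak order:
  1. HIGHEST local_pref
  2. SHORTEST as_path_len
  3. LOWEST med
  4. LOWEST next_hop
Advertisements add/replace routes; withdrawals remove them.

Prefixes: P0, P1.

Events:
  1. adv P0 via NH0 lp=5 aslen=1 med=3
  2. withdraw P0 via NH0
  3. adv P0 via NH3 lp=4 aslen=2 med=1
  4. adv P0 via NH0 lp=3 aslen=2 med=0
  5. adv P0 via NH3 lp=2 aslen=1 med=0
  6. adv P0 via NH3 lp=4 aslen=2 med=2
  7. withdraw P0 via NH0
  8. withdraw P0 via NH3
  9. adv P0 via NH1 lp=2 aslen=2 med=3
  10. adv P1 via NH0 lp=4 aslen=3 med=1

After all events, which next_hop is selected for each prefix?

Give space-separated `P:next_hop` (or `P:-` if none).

Op 1: best P0=NH0 P1=-
Op 2: best P0=- P1=-
Op 3: best P0=NH3 P1=-
Op 4: best P0=NH3 P1=-
Op 5: best P0=NH0 P1=-
Op 6: best P0=NH3 P1=-
Op 7: best P0=NH3 P1=-
Op 8: best P0=- P1=-
Op 9: best P0=NH1 P1=-
Op 10: best P0=NH1 P1=NH0

Answer: P0:NH1 P1:NH0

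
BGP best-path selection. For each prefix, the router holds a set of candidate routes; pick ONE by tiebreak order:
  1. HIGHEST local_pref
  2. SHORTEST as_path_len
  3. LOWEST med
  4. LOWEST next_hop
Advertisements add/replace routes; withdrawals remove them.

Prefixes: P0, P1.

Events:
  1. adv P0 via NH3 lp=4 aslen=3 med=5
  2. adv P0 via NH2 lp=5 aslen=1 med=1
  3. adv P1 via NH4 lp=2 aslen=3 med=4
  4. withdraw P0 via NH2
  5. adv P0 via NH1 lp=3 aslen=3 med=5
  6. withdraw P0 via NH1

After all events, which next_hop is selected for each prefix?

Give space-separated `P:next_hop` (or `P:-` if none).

Answer: P0:NH3 P1:NH4

Derivation:
Op 1: best P0=NH3 P1=-
Op 2: best P0=NH2 P1=-
Op 3: best P0=NH2 P1=NH4
Op 4: best P0=NH3 P1=NH4
Op 5: best P0=NH3 P1=NH4
Op 6: best P0=NH3 P1=NH4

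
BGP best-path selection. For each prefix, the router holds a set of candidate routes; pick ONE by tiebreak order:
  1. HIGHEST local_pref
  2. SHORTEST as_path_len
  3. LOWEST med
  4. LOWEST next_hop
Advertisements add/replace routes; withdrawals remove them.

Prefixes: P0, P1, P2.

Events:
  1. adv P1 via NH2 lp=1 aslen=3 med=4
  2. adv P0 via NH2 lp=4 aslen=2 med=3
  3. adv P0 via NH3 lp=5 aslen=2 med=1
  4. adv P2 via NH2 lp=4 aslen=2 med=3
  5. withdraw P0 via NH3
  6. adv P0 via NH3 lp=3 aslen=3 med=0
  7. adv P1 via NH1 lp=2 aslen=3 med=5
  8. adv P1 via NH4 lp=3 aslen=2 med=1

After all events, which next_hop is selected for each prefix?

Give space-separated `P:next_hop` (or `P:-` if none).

Op 1: best P0=- P1=NH2 P2=-
Op 2: best P0=NH2 P1=NH2 P2=-
Op 3: best P0=NH3 P1=NH2 P2=-
Op 4: best P0=NH3 P1=NH2 P2=NH2
Op 5: best P0=NH2 P1=NH2 P2=NH2
Op 6: best P0=NH2 P1=NH2 P2=NH2
Op 7: best P0=NH2 P1=NH1 P2=NH2
Op 8: best P0=NH2 P1=NH4 P2=NH2

Answer: P0:NH2 P1:NH4 P2:NH2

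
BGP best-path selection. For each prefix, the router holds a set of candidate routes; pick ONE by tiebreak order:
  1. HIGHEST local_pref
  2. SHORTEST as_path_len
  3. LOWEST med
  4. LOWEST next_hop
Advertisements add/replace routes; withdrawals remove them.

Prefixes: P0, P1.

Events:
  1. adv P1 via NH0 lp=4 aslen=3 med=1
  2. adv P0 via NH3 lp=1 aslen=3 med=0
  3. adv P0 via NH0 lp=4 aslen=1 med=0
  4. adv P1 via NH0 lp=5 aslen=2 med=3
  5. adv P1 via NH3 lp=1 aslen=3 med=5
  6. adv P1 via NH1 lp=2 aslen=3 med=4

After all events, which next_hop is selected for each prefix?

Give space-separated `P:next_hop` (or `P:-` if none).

Op 1: best P0=- P1=NH0
Op 2: best P0=NH3 P1=NH0
Op 3: best P0=NH0 P1=NH0
Op 4: best P0=NH0 P1=NH0
Op 5: best P0=NH0 P1=NH0
Op 6: best P0=NH0 P1=NH0

Answer: P0:NH0 P1:NH0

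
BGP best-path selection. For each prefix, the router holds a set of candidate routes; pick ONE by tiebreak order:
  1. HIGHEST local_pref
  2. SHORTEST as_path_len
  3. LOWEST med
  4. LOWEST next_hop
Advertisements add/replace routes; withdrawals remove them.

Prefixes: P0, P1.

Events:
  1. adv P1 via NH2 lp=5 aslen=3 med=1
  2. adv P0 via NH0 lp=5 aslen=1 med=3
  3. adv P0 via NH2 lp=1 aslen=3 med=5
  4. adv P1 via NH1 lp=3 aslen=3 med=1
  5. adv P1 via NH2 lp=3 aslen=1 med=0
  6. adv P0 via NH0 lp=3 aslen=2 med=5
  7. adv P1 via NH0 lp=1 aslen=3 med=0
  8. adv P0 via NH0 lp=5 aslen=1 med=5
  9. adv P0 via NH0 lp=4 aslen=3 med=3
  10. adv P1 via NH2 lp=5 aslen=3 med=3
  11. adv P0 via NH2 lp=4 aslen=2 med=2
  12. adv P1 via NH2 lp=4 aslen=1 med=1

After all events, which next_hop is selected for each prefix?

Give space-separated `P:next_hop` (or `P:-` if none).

Op 1: best P0=- P1=NH2
Op 2: best P0=NH0 P1=NH2
Op 3: best P0=NH0 P1=NH2
Op 4: best P0=NH0 P1=NH2
Op 5: best P0=NH0 P1=NH2
Op 6: best P0=NH0 P1=NH2
Op 7: best P0=NH0 P1=NH2
Op 8: best P0=NH0 P1=NH2
Op 9: best P0=NH0 P1=NH2
Op 10: best P0=NH0 P1=NH2
Op 11: best P0=NH2 P1=NH2
Op 12: best P0=NH2 P1=NH2

Answer: P0:NH2 P1:NH2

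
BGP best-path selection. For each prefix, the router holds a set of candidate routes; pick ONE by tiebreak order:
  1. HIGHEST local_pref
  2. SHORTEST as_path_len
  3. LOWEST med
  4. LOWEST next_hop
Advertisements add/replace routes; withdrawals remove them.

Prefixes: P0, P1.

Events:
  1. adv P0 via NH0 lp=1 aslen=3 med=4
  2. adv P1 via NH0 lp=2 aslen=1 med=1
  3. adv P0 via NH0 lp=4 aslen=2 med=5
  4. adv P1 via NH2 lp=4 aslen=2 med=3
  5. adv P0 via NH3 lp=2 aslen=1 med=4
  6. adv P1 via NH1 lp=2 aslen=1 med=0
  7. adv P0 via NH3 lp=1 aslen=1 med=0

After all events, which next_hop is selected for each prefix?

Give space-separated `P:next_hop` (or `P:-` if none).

Op 1: best P0=NH0 P1=-
Op 2: best P0=NH0 P1=NH0
Op 3: best P0=NH0 P1=NH0
Op 4: best P0=NH0 P1=NH2
Op 5: best P0=NH0 P1=NH2
Op 6: best P0=NH0 P1=NH2
Op 7: best P0=NH0 P1=NH2

Answer: P0:NH0 P1:NH2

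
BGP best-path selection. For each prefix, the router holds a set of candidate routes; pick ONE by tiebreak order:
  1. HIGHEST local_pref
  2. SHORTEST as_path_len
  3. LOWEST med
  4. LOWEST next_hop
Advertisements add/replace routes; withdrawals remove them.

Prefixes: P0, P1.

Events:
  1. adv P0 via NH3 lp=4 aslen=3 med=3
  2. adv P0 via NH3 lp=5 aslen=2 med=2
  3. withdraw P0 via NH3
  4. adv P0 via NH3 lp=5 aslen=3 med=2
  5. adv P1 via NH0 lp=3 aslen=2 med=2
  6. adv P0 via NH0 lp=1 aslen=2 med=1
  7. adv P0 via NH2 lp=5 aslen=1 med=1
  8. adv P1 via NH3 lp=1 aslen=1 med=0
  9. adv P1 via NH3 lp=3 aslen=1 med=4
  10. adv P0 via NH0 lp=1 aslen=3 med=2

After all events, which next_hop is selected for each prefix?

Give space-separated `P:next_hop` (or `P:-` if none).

Op 1: best P0=NH3 P1=-
Op 2: best P0=NH3 P1=-
Op 3: best P0=- P1=-
Op 4: best P0=NH3 P1=-
Op 5: best P0=NH3 P1=NH0
Op 6: best P0=NH3 P1=NH0
Op 7: best P0=NH2 P1=NH0
Op 8: best P0=NH2 P1=NH0
Op 9: best P0=NH2 P1=NH3
Op 10: best P0=NH2 P1=NH3

Answer: P0:NH2 P1:NH3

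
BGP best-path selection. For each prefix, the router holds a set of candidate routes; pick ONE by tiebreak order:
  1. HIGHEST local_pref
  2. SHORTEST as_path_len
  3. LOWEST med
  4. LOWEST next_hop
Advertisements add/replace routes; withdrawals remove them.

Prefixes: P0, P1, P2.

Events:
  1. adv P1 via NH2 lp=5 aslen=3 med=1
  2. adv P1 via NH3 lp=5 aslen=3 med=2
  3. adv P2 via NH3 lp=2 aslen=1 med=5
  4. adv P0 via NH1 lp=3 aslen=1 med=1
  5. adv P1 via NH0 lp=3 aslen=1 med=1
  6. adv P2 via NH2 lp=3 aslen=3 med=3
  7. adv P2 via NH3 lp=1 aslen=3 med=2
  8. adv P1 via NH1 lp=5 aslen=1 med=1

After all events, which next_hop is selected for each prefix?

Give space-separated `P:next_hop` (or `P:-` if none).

Answer: P0:NH1 P1:NH1 P2:NH2

Derivation:
Op 1: best P0=- P1=NH2 P2=-
Op 2: best P0=- P1=NH2 P2=-
Op 3: best P0=- P1=NH2 P2=NH3
Op 4: best P0=NH1 P1=NH2 P2=NH3
Op 5: best P0=NH1 P1=NH2 P2=NH3
Op 6: best P0=NH1 P1=NH2 P2=NH2
Op 7: best P0=NH1 P1=NH2 P2=NH2
Op 8: best P0=NH1 P1=NH1 P2=NH2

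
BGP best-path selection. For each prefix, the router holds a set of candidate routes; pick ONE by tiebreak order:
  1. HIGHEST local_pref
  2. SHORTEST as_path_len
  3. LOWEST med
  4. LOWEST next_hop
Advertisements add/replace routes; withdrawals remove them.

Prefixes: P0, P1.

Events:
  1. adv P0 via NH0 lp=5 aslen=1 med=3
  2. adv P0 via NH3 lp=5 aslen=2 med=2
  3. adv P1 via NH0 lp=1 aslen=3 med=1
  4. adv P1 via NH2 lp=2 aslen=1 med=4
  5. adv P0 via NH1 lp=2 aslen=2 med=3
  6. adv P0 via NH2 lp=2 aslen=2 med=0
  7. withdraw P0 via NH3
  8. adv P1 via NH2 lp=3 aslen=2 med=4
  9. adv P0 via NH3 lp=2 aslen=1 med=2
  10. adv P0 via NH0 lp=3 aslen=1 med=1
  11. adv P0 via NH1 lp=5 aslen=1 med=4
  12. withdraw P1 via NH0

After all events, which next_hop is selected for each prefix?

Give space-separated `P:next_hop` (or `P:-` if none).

Op 1: best P0=NH0 P1=-
Op 2: best P0=NH0 P1=-
Op 3: best P0=NH0 P1=NH0
Op 4: best P0=NH0 P1=NH2
Op 5: best P0=NH0 P1=NH2
Op 6: best P0=NH0 P1=NH2
Op 7: best P0=NH0 P1=NH2
Op 8: best P0=NH0 P1=NH2
Op 9: best P0=NH0 P1=NH2
Op 10: best P0=NH0 P1=NH2
Op 11: best P0=NH1 P1=NH2
Op 12: best P0=NH1 P1=NH2

Answer: P0:NH1 P1:NH2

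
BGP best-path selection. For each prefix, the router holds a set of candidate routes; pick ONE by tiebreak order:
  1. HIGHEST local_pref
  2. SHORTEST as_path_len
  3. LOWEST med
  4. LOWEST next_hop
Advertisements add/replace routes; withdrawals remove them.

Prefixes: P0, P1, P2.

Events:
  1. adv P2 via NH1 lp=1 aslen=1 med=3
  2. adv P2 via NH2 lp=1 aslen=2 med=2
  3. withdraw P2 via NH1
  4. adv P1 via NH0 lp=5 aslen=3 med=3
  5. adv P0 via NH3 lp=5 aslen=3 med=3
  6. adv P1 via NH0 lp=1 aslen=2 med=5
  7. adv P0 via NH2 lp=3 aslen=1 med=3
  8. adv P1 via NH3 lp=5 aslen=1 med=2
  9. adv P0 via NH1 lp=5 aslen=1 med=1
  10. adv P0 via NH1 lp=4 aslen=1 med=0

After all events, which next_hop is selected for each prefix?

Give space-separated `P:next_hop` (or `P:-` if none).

Op 1: best P0=- P1=- P2=NH1
Op 2: best P0=- P1=- P2=NH1
Op 3: best P0=- P1=- P2=NH2
Op 4: best P0=- P1=NH0 P2=NH2
Op 5: best P0=NH3 P1=NH0 P2=NH2
Op 6: best P0=NH3 P1=NH0 P2=NH2
Op 7: best P0=NH3 P1=NH0 P2=NH2
Op 8: best P0=NH3 P1=NH3 P2=NH2
Op 9: best P0=NH1 P1=NH3 P2=NH2
Op 10: best P0=NH3 P1=NH3 P2=NH2

Answer: P0:NH3 P1:NH3 P2:NH2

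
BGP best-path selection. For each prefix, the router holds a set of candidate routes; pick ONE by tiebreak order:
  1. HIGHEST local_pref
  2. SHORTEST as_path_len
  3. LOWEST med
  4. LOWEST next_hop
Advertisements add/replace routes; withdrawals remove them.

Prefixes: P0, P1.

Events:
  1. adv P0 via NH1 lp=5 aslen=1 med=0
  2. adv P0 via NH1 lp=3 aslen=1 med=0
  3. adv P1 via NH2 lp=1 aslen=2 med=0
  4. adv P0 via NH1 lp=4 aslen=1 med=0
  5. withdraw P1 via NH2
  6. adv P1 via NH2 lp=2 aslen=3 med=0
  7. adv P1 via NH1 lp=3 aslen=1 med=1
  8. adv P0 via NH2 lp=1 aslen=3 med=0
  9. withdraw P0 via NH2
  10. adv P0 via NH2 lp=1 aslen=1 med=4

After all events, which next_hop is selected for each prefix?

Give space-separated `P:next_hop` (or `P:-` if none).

Answer: P0:NH1 P1:NH1

Derivation:
Op 1: best P0=NH1 P1=-
Op 2: best P0=NH1 P1=-
Op 3: best P0=NH1 P1=NH2
Op 4: best P0=NH1 P1=NH2
Op 5: best P0=NH1 P1=-
Op 6: best P0=NH1 P1=NH2
Op 7: best P0=NH1 P1=NH1
Op 8: best P0=NH1 P1=NH1
Op 9: best P0=NH1 P1=NH1
Op 10: best P0=NH1 P1=NH1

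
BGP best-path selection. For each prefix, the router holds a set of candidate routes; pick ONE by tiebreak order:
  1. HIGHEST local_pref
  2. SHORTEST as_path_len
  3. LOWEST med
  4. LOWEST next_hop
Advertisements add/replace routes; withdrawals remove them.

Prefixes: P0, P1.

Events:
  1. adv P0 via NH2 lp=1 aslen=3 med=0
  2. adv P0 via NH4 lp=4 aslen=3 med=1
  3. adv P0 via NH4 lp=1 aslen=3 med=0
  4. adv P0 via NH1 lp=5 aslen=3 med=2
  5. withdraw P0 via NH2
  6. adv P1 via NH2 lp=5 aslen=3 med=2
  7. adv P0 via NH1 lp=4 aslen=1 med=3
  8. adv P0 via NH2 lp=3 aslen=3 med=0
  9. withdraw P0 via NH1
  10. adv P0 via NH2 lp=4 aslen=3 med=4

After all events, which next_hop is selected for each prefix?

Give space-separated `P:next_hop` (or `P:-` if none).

Op 1: best P0=NH2 P1=-
Op 2: best P0=NH4 P1=-
Op 3: best P0=NH2 P1=-
Op 4: best P0=NH1 P1=-
Op 5: best P0=NH1 P1=-
Op 6: best P0=NH1 P1=NH2
Op 7: best P0=NH1 P1=NH2
Op 8: best P0=NH1 P1=NH2
Op 9: best P0=NH2 P1=NH2
Op 10: best P0=NH2 P1=NH2

Answer: P0:NH2 P1:NH2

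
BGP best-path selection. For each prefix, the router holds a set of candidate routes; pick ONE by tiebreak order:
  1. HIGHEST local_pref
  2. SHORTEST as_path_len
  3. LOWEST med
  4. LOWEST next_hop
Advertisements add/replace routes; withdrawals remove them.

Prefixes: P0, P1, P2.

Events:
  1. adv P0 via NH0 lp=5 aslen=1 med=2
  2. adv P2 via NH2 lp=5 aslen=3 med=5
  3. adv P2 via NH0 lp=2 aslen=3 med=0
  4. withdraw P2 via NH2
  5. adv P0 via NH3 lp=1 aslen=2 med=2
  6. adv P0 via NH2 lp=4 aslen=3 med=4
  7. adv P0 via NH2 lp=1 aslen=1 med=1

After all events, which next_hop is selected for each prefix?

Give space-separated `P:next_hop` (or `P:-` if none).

Answer: P0:NH0 P1:- P2:NH0

Derivation:
Op 1: best P0=NH0 P1=- P2=-
Op 2: best P0=NH0 P1=- P2=NH2
Op 3: best P0=NH0 P1=- P2=NH2
Op 4: best P0=NH0 P1=- P2=NH0
Op 5: best P0=NH0 P1=- P2=NH0
Op 6: best P0=NH0 P1=- P2=NH0
Op 7: best P0=NH0 P1=- P2=NH0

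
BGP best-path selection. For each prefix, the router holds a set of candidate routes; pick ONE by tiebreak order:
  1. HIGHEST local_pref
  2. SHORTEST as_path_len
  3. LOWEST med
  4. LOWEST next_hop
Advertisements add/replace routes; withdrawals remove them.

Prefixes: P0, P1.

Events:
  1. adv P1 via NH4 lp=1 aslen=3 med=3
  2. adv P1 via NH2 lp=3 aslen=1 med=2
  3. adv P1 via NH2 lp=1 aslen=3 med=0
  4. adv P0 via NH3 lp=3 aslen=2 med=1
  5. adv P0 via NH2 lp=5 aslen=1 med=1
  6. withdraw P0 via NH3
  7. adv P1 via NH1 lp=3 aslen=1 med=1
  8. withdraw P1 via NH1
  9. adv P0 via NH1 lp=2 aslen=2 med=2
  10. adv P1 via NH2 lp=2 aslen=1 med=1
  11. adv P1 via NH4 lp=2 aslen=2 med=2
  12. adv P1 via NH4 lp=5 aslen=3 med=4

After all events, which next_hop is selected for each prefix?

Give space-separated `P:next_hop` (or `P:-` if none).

Answer: P0:NH2 P1:NH4

Derivation:
Op 1: best P0=- P1=NH4
Op 2: best P0=- P1=NH2
Op 3: best P0=- P1=NH2
Op 4: best P0=NH3 P1=NH2
Op 5: best P0=NH2 P1=NH2
Op 6: best P0=NH2 P1=NH2
Op 7: best P0=NH2 P1=NH1
Op 8: best P0=NH2 P1=NH2
Op 9: best P0=NH2 P1=NH2
Op 10: best P0=NH2 P1=NH2
Op 11: best P0=NH2 P1=NH2
Op 12: best P0=NH2 P1=NH4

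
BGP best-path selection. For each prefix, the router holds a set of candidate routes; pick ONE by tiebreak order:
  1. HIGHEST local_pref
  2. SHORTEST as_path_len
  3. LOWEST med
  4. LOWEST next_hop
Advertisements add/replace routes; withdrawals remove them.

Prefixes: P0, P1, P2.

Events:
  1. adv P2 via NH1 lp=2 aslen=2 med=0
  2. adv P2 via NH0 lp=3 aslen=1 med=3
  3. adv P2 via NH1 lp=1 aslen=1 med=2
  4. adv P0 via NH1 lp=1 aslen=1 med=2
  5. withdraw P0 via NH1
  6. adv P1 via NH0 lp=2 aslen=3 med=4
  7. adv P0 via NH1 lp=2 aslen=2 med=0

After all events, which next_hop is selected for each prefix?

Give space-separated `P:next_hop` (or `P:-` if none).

Op 1: best P0=- P1=- P2=NH1
Op 2: best P0=- P1=- P2=NH0
Op 3: best P0=- P1=- P2=NH0
Op 4: best P0=NH1 P1=- P2=NH0
Op 5: best P0=- P1=- P2=NH0
Op 6: best P0=- P1=NH0 P2=NH0
Op 7: best P0=NH1 P1=NH0 P2=NH0

Answer: P0:NH1 P1:NH0 P2:NH0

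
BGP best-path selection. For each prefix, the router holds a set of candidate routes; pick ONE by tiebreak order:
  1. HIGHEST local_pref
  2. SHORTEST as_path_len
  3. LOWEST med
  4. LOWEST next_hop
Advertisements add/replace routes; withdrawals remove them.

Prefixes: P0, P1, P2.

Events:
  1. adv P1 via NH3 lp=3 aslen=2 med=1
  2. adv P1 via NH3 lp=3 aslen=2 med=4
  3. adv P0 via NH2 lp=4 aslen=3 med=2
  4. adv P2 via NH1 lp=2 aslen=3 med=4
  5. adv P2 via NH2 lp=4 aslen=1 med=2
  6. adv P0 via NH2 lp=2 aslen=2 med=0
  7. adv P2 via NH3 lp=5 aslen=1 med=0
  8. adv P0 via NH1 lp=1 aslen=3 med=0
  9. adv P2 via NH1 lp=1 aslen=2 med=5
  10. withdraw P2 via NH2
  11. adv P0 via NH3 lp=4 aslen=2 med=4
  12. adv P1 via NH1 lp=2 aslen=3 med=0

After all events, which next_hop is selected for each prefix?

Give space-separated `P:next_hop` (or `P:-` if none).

Op 1: best P0=- P1=NH3 P2=-
Op 2: best P0=- P1=NH3 P2=-
Op 3: best P0=NH2 P1=NH3 P2=-
Op 4: best P0=NH2 P1=NH3 P2=NH1
Op 5: best P0=NH2 P1=NH3 P2=NH2
Op 6: best P0=NH2 P1=NH3 P2=NH2
Op 7: best P0=NH2 P1=NH3 P2=NH3
Op 8: best P0=NH2 P1=NH3 P2=NH3
Op 9: best P0=NH2 P1=NH3 P2=NH3
Op 10: best P0=NH2 P1=NH3 P2=NH3
Op 11: best P0=NH3 P1=NH3 P2=NH3
Op 12: best P0=NH3 P1=NH3 P2=NH3

Answer: P0:NH3 P1:NH3 P2:NH3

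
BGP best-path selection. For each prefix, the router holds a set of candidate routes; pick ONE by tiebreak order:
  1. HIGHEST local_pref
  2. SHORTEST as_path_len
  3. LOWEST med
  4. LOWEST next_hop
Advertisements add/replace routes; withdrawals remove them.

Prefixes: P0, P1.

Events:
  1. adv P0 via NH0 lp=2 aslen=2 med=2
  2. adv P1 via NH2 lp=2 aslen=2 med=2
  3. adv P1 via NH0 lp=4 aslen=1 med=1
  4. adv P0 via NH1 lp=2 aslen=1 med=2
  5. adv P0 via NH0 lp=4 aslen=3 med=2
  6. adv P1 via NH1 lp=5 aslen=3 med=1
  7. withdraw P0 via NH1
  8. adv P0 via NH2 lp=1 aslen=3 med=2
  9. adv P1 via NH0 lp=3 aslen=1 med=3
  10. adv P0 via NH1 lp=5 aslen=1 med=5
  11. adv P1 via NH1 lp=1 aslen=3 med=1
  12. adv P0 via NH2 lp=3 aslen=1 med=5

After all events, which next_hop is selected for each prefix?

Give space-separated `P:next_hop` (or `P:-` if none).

Op 1: best P0=NH0 P1=-
Op 2: best P0=NH0 P1=NH2
Op 3: best P0=NH0 P1=NH0
Op 4: best P0=NH1 P1=NH0
Op 5: best P0=NH0 P1=NH0
Op 6: best P0=NH0 P1=NH1
Op 7: best P0=NH0 P1=NH1
Op 8: best P0=NH0 P1=NH1
Op 9: best P0=NH0 P1=NH1
Op 10: best P0=NH1 P1=NH1
Op 11: best P0=NH1 P1=NH0
Op 12: best P0=NH1 P1=NH0

Answer: P0:NH1 P1:NH0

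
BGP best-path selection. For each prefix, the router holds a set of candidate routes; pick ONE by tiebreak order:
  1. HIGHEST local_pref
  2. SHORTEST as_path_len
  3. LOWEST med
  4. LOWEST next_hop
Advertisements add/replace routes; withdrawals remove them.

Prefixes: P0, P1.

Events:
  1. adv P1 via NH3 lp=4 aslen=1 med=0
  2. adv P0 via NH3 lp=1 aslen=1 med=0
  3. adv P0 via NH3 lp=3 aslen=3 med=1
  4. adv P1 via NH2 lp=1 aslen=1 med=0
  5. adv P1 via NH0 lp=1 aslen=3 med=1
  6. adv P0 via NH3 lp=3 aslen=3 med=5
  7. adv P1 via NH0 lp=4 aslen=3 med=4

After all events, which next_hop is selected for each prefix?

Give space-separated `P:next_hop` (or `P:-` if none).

Op 1: best P0=- P1=NH3
Op 2: best P0=NH3 P1=NH3
Op 3: best P0=NH3 P1=NH3
Op 4: best P0=NH3 P1=NH3
Op 5: best P0=NH3 P1=NH3
Op 6: best P0=NH3 P1=NH3
Op 7: best P0=NH3 P1=NH3

Answer: P0:NH3 P1:NH3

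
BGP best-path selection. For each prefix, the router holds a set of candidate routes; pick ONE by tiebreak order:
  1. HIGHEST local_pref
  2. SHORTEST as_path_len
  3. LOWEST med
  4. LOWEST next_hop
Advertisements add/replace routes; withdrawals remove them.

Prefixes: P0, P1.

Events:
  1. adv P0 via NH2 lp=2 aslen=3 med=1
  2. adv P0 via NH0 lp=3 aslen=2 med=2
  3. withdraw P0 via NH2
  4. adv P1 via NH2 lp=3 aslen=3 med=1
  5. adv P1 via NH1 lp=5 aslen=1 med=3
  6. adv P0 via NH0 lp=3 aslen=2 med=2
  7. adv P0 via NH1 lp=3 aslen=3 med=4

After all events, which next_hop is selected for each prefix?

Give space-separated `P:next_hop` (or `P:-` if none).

Op 1: best P0=NH2 P1=-
Op 2: best P0=NH0 P1=-
Op 3: best P0=NH0 P1=-
Op 4: best P0=NH0 P1=NH2
Op 5: best P0=NH0 P1=NH1
Op 6: best P0=NH0 P1=NH1
Op 7: best P0=NH0 P1=NH1

Answer: P0:NH0 P1:NH1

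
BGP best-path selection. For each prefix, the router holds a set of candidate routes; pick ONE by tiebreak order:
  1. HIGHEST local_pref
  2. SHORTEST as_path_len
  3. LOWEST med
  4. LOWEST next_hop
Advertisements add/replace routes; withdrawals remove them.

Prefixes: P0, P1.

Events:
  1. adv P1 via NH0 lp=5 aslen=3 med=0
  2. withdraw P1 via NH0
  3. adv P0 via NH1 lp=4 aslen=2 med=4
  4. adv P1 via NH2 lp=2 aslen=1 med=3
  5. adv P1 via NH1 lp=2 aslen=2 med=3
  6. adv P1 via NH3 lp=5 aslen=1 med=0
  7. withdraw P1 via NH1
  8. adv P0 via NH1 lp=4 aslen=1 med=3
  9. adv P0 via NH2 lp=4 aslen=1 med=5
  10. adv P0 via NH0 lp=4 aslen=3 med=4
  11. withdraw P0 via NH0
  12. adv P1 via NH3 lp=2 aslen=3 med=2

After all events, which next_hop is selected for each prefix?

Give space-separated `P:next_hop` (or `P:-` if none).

Op 1: best P0=- P1=NH0
Op 2: best P0=- P1=-
Op 3: best P0=NH1 P1=-
Op 4: best P0=NH1 P1=NH2
Op 5: best P0=NH1 P1=NH2
Op 6: best P0=NH1 P1=NH3
Op 7: best P0=NH1 P1=NH3
Op 8: best P0=NH1 P1=NH3
Op 9: best P0=NH1 P1=NH3
Op 10: best P0=NH1 P1=NH3
Op 11: best P0=NH1 P1=NH3
Op 12: best P0=NH1 P1=NH2

Answer: P0:NH1 P1:NH2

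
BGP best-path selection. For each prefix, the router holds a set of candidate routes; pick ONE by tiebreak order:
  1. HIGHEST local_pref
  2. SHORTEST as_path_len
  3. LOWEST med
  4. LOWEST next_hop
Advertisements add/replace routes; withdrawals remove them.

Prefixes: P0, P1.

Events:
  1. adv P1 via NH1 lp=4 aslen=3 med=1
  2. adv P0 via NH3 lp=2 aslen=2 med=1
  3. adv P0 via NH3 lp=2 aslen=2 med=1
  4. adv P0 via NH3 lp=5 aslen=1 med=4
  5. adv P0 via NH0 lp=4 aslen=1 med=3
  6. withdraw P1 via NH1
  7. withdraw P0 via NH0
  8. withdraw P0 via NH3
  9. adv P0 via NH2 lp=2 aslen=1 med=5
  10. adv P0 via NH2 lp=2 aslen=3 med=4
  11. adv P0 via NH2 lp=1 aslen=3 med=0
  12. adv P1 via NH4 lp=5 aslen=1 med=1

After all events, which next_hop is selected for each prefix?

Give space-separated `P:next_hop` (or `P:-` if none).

Op 1: best P0=- P1=NH1
Op 2: best P0=NH3 P1=NH1
Op 3: best P0=NH3 P1=NH1
Op 4: best P0=NH3 P1=NH1
Op 5: best P0=NH3 P1=NH1
Op 6: best P0=NH3 P1=-
Op 7: best P0=NH3 P1=-
Op 8: best P0=- P1=-
Op 9: best P0=NH2 P1=-
Op 10: best P0=NH2 P1=-
Op 11: best P0=NH2 P1=-
Op 12: best P0=NH2 P1=NH4

Answer: P0:NH2 P1:NH4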